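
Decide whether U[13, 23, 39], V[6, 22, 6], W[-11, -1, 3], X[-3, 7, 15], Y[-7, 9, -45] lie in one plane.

The plane through U, V, W has normal n = UV × UW = (-756, 540, 144) and equation n·P = 8208.
Checking the remaining points: n·X = 8208, n·Y = 3672.
Since n·Y = 3672 ≠ 8208, Y is off the plane and the points are not all coplanar.

No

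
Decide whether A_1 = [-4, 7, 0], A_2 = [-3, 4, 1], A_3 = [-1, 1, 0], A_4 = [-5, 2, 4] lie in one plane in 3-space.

No

The four points are coplanar iff the 3×3 determinant with rows A_1A_2, A_1A_3, A_1A_4 is zero.
Rows: (1, -3, 1), (3, -6, 0), (-1, -5, 4).
Expanding along the first row: (1)(-24) − (-3)(12) + (1)(-21) = -9.
Nonzero ⇒ not coplanar.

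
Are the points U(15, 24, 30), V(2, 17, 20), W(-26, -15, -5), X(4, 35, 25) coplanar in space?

Yes

The four points are coplanar iff the 3×3 determinant with rows UV, UW, UX is zero.
Rows: (-13, -7, -10), (-41, -39, -35), (-11, 11, -5).
Expanding along the first row: (-13)(580) − (-7)(-180) + (-10)(-880) = 0.
Zero determinant ⇒ coplanar.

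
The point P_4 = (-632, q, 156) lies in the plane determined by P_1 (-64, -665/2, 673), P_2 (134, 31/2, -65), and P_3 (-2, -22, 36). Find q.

-23

The plane through P_1, P_2, P_3 has equation 7473x + 80370y + 39903z = -346578.
Substituting P_4: (80370)q + (1501932) = -346578, so q = -23.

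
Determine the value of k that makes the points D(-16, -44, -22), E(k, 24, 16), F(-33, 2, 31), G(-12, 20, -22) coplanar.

-26

Normal to plane DFG: n = (-3392, 212, -1272); plane equation n·P = 72928.
Requiring n·E = 72928: (-3392)k + (-15264) = 72928.
So k = -26.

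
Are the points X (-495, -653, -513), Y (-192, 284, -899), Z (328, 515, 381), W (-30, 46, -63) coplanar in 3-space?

Yes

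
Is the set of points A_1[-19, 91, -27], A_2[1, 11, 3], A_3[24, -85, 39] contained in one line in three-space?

A_1A_2 = (20, -80, 30), A_1A_3 = (43, -176, 66).
A_1A_2 × A_1A_3 = (0, -30, -80).
The cross product is nonzero, so the points do not lie on one line.

No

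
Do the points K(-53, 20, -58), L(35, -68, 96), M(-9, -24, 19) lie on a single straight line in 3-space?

Yes

KL = (88, -88, 154), KM = (44, -44, 77).
KL × KM = (0, 0, 0).
The cross product vanishes, so the three points are collinear.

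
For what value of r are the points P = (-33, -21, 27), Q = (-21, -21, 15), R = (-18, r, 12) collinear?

Collinearity requires PQ × PR = 0; each component is linear in r.
The x-component gives (12)r + (252) = 0, so r = -21.
The remaining components then also vanish.

-21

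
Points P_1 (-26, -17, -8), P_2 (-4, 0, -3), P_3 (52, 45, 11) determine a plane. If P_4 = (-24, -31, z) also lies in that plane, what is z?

-19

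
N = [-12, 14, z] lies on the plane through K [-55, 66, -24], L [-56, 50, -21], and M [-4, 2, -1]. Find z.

-5

The plane through K, L, M has equation −176x + 176y + 880z = 176.
Substituting N: (880)z + (4576) = 176, so z = -5.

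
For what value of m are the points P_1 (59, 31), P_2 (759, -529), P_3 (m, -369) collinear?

559

The three points are collinear iff det[P_1P_2; P_1P_3] = 0.
This determinant is linear in m: (560)m + (-313040) = 0, so m = 559.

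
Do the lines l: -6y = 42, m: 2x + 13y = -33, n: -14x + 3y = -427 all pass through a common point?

Yes

Intersecting l and m: solving the 2×2 system gives (x, y) = (29, -7).
Substitute into n: (-14)(29) + (3)(-7) = -427.
This equals -427, so (29, -7) lies on all three lines and they are concurrent.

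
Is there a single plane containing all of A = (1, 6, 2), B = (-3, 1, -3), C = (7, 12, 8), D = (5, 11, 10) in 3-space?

No

With A as base: AB = (-4, -5, -5), AC = (6, 6, 6), AD = (4, 5, 8).
AC × AD = (18, -24, 6).
AB · (AC × AD) = 18.
Since 18 ≠ 0, the four points are not coplanar.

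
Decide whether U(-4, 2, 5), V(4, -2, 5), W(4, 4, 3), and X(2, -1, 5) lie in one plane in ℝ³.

Yes

With U as base: UV = (8, -4, 0), UW = (8, 2, -2), UX = (6, -3, 0).
UW × UX = (-6, -12, -36).
UV · (UW × UX) = 0.
The scalar triple product vanishes, so the four points are coplanar.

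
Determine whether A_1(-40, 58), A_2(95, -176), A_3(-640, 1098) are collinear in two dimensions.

A_1A_2 = (135, -234), A_1A_3 = (-600, 1040).
det[A_1A_2; A_1A_3] = (135)(1040) − (-234)(-600) = 0.
The determinant is zero, so the points are collinear.

Yes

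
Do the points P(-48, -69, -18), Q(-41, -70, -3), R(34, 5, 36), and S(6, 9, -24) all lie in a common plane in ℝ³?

The four points are coplanar iff the 3×3 determinant with rows PQ, PR, PS is zero.
Rows: (7, -1, 15), (82, 74, 54), (54, 78, -6).
Expanding along the first row: (7)(-4656) − (-1)(-3408) + (15)(2400) = 0.
Zero determinant ⇒ coplanar.

Yes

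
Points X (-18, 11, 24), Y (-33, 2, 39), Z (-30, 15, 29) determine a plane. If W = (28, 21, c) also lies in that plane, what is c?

-11

The plane through X, Y, Z has equation −105x − 105y − 168z = -3297.
Substituting W: (-168)c + (-5145) = -3297, so c = -11.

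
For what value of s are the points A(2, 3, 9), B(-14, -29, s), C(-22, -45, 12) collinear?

Direction AC = (-24, -48, 3). From the x-coordinate of B, the parameter along the line is τ = (-14 − 2)/(-24) = 2/3.
Then s = 9 + 2/3·(3) = 11.

11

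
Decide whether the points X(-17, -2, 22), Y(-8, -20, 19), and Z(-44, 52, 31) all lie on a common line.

XY = (9, -18, -3), XZ = (-27, 54, 9).
Each component of XZ is -3 times the corresponding component of XY, so XZ = -3·XY and the points are collinear.

Yes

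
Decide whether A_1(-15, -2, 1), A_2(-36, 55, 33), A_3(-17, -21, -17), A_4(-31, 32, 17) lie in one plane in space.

No

With A_1 as base: A_1A_2 = (-21, 57, 32), A_1A_3 = (-2, -19, -18), A_1A_4 = (-16, 34, 16).
A_1A_3 × A_1A_4 = (308, 320, -372).
A_1A_2 · (A_1A_3 × A_1A_4) = -132.
Since -132 ≠ 0, the four points are not coplanar.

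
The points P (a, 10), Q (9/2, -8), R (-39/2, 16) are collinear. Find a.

-27/2

The three points are collinear iff det[PQ; PR] = 0.
This determinant is linear in a: (-24)a + (-324) = 0, so a = -27/2.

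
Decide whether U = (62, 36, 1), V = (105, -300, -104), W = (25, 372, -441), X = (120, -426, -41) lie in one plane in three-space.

No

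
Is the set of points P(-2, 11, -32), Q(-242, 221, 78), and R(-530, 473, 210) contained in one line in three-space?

PQ = (-240, 210, 110), PR = (-528, 462, 242).
Each component of PR is 11/5 times the corresponding component of PQ, so PR = 11/5·PQ and the points are collinear.

Yes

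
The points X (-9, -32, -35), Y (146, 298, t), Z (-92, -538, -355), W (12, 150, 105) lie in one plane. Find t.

The points are coplanar iff XY · (XZ × XW) = 0.
Expanding, this is linear in t: (-4480)t + (-492800) = 0.
So t = -110.

-110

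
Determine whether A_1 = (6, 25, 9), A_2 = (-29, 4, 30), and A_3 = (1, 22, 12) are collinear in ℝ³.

Yes

A_1A_2 = (-35, -21, 21), A_1A_3 = (-5, -3, 3).
A_1A_2 × A_1A_3 = (0, 0, 0).
The cross product vanishes, so the three points are collinear.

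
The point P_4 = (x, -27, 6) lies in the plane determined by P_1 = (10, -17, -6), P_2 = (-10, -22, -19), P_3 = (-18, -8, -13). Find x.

50

The plane through P_1, P_2, P_3 has equation 152x + 224y − 320z = -368.
Substituting P_4: (152)x + (-7968) = -368, so x = 50.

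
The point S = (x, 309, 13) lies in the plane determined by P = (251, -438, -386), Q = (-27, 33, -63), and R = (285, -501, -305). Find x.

-187

A normal to the plane is n = PQ × PR = (58500, 33500, 1500).
S lies in the plane iff n · PS = 0.
This gives (58500)x + (10939500) = 0, so x = -187.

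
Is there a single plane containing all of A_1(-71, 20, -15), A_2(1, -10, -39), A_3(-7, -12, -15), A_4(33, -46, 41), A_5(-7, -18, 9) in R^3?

The plane through A_1, A_2, A_3 has normal n = A_1A_2 × A_1A_3 = (-768, -1536, -384) and equation n·P = 29568.
Checking the remaining points: n·A_4 = 29568, n·A_5 = 29568.
All equal 29568, so all 5 points lie in one plane.

Yes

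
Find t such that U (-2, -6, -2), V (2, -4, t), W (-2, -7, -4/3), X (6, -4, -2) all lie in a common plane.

Normal to plane UWX: n = (-4/3, 16/3, 8); plane equation n·P = -136/3.
Requiring n·V = -136/3: (8)t + (-24) = -136/3.
So t = -8/3.

-8/3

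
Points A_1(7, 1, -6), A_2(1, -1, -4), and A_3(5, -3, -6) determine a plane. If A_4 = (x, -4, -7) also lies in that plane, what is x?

7

Coplanarity requires A_1A_2 · (A_1A_3 × A_1A_4) = 0.
A_1A_2 = (-6, -2, 2), A_1A_3 = (-2, -4, 0); the triple product is linear in x with coefficient 8 and constant term -56.
Setting it to zero: x = 7.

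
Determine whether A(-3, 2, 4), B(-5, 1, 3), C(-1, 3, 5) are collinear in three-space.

AB = (-2, -1, -1), AC = (2, 1, 1).
AB × AC = (0, 0, 0).
The cross product vanishes, so the three points are collinear.

Yes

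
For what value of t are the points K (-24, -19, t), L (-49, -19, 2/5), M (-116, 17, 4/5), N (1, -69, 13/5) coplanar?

-6/5

Coplanarity ⇔ det[KL; KM; KN] = 0.
Expanding, this is linear in t: (-1550)t + (-1860) = 0.
So t = -6/5.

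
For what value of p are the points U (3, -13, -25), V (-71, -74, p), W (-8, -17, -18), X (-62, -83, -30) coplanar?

-12

Coplanarity ⇔ det[UV; UW; UX] = 0.
Expanding, this is linear in p: (510)p + (6120) = 0.
So p = -12.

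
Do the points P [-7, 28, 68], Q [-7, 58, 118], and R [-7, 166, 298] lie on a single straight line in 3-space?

Yes

PQ = (0, 30, 50), PR = (0, 138, 230).
Each component of PR is 23/5 times the corresponding component of PQ, so PR = 23/5·PQ and the points are collinear.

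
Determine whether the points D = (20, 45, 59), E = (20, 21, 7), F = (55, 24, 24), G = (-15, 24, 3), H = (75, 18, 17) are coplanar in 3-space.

Yes

The plane through D, E, F has normal n = DE × DF = (-252, -1820, 840) and equation n·P = -37380.
Checking the remaining points: n·G = -37380, n·H = -37380.
All equal -37380, so all 5 points lie in one plane.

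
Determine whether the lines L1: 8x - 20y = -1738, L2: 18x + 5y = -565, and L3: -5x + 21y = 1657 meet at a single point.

No

Lines aᵢx + bᵢy = cᵢ with pairwise distinct directions are concurrent exactly when det[aᵢ bᵢ cᵢ] = 0.
Here the determinant is 806.
Nonzero, so no common point exists.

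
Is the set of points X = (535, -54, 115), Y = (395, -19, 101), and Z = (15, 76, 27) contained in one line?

XY = (-140, 35, -14), XZ = (-520, 130, -88).
Comparing components 2 and 3: (35)(-88) − (-14)(130) = -1260 ≠ 0, so XY and XZ are not parallel and the points are not collinear.

No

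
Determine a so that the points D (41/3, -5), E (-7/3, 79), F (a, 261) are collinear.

The three points are collinear iff det[DE; DF] = 0.
This determinant is linear in a: (-84)a + (-3108) = 0, so a = -37.

-37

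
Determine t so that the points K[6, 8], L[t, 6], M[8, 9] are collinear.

The three points are collinear iff det[KL; KM] = 0.
This determinant is linear in t: (1)t + (-2) = 0, so t = 2.

2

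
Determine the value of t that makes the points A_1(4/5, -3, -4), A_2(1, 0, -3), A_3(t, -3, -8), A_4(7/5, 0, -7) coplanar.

6/5

The points are coplanar iff A_1A_2 · (A_1A_3 × A_1A_4) = 0.
Expanding, this is linear in t: (12)t + (-72/5) = 0.
So t = 6/5.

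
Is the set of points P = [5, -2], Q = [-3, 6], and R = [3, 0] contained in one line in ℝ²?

Yes

PQ = (-8, 8), PR = (-2, 2).
Checking proportionality: PR = 1/4·PQ, so the vectors are parallel and the points are collinear.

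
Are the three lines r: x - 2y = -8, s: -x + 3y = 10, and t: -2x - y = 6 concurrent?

The three lines meet at one point iff the augmented coefficient matrix [aᵢ bᵢ cᵢ] has rank < 3, i.e. its determinant vanishes.
Here the determinant is 0.
It vanishes, so the lines are concurrent at (-4, 2).

Yes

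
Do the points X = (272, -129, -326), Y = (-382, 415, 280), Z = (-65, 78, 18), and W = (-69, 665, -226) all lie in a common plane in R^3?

No

With X as base: XY = (-654, 544, 606), XZ = (-337, 207, 344), XW = (-341, 794, 100).
XZ × XW = (-252436, -83604, -196991).
XY · (XZ × XW) = 236022.
Since 236022 ≠ 0, the four points are not coplanar.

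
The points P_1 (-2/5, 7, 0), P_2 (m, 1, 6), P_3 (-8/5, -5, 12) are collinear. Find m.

Direction P_1P_3 = (-6/5, -12, 12). From the y-coordinate of P_2, the parameter along the line is τ = (1 − 7)/(-12) = 1/2.
Then m = (-2/5) + 1/2·(-6/5) = -1.

-1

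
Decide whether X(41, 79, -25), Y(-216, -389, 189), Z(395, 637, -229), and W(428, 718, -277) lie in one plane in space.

A normal to the plane through X, Y, Z is n = XY × XZ = (-23940, 23328, 22266).
The plane has equation n·P = 304722. For W: n·W = 335502.
335502 ≠ 304722, so W is off the plane.

No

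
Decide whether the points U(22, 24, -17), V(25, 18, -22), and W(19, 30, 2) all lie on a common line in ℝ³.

No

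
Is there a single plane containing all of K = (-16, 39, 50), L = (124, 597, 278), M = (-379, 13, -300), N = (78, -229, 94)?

Yes

With K as base: KL = (140, 558, 228), KM = (-363, -26, -350), KN = (94, -268, 44).
KM × KN = (-94944, -16928, 99728).
KL · (KM × KN) = 0.
The scalar triple product vanishes, so the four points are coplanar.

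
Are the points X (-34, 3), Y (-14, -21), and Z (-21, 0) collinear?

No

XY = (20, -24), XZ = (13, -3).
det[XY; XZ] = (20)(-3) − (-24)(13) = 252.
The determinant is nonzero, so they are not collinear.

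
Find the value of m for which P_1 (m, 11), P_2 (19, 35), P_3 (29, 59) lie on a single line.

Collinearity: (P_1 − P_2) must be parallel to (P_3 − P_2) = (10, 24).
Cross-multiplying the components: (m − 19)·(24) = (-24)·(10).
Solving gives m = 9.

9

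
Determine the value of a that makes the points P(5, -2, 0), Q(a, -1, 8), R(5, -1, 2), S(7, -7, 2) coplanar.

6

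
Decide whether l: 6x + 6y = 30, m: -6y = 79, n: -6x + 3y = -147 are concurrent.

No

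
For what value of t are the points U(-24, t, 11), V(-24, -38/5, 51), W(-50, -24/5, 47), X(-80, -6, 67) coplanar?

-2/5

Coplanarity ⇔ det[UV; UW; UX] = 0.
Expanding, this is linear in t: (-640)t + (-256) = 0.
So t = -2/5.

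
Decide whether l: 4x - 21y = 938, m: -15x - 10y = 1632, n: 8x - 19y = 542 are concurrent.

No

Lines aᵢx + bᵢy = cᵢ with pairwise distinct directions are concurrent exactly when det[aᵢ bᵢ cᵢ] = 0.
Here the determinant is -184.
Nonzero, so no common point exists.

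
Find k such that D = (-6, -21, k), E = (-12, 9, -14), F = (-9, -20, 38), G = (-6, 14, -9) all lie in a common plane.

46

The points are coplanar iff DE · (DF × DG) = 0.
Expanding, this is linear in k: (-189)k + (8694) = 0.
So k = 46.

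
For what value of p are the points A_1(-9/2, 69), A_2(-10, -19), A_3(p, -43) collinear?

Collinearity: (A_3 − A_1) must be parallel to (A_2 − A_1) = (-11/2, -88).
Cross-multiplying the components: (p − (-9/2))·(-88) = (-112)·(-11/2).
Solving gives p = -23/2.

-23/2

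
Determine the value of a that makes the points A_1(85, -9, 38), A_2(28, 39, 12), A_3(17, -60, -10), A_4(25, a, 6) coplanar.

Coplanarity ⇔ det[A_1A_2; A_1A_3; A_1A_4] = 0.
Expanding, this is linear in a: (-968)a + (11616) = 0.
So a = 12.

12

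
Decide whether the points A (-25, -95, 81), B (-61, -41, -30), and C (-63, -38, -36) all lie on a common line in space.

No

AB = (-36, 54, -111), AC = (-38, 57, -117).
AB × AC = (9, 6, 0).
The cross product is nonzero, so the points do not lie on one line.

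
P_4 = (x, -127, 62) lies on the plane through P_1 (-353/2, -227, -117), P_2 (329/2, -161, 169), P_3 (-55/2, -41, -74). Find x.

139/2

A normal to the plane is n = P_1P_2 × P_1P_3 = (-50358, 27951, 53592).
P_4 lies in the plane iff n · P_1P_4 = 0.
This gives (-50358)x + (3499881) = 0, so x = 139/2.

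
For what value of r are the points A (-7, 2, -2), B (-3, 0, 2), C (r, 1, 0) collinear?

Direction AB = (4, -2, 4). From the y-coordinate of C, the parameter along the line is τ = (1 − 2)/(-2) = 1/2.
Then r = (-7) + 1/2·(4) = -5.

-5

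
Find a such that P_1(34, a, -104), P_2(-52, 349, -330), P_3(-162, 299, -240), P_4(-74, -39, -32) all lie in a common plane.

-12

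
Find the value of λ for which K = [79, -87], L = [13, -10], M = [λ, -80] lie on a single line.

73

The three points are collinear iff det[KL; KM] = 0.
This determinant is linear in λ: (-77)λ + (5621) = 0, so λ = 73.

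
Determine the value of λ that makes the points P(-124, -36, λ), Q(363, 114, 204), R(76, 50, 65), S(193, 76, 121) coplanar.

The points are coplanar iff PQ · (PR × PS) = 0.
Expanding, this is linear in λ: (-26)λ + (-8736) = 0.
So λ = -336.

-336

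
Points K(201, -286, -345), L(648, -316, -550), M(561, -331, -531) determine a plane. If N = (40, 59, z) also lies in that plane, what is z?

A normal to the plane is n = KL × KM = (-3645, 9342, -9315).
N lies in the plane iff n · KN = 0.
This gives (-9315)z + (596160) = 0, so z = 64.

64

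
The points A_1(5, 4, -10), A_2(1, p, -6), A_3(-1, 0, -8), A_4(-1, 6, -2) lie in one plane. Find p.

Coplanarity ⇔ det[A_1A_2; A_1A_3; A_1A_4] = 0.
Expanding, this is linear in p: (36)p + (-144) = 0.
So p = 4.

4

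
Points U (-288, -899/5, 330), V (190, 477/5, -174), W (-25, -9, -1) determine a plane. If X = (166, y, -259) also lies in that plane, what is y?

607/5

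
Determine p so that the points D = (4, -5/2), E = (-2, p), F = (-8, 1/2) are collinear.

The three points are collinear iff det[DE; DF] = 0.
This determinant is linear in p: (12)p + (12) = 0, so p = -1.

-1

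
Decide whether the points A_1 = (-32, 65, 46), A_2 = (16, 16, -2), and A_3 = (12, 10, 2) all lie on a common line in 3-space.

No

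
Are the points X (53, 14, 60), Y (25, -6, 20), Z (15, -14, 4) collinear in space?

No

XY = (-28, -20, -40), XZ = (-38, -28, -56).
Comparing components 3 and 1: (-40)(-38) − (-28)(-56) = -48 ≠ 0, so XY and XZ are not parallel and the points are not collinear.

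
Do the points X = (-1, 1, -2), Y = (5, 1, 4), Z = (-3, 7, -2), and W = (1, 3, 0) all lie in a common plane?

No

A normal to the plane through X, Y, Z is n = XY × XZ = (-36, -12, 36).
The plane has equation n·P = -48. For W: n·W = -72.
-72 ≠ -48, so W is off the plane.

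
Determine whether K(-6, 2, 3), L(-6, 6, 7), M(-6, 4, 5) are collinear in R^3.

Yes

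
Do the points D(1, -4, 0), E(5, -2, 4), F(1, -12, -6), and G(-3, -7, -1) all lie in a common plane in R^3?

No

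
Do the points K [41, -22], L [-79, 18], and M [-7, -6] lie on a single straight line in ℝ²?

KL = (-120, 40), KM = (-48, 16).
det[KL; KM] = (-120)(16) − (40)(-48) = 0.
The determinant is zero, so the points are collinear.

Yes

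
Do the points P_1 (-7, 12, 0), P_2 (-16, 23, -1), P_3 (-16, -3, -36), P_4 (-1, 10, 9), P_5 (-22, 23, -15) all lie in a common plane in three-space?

The plane through P_1, P_2, P_3 has normal n = P_1P_2 × P_1P_3 = (-411, -315, 234) and equation n·P = -903.
Checking the remaining points: n·P_4 = -633, n·P_5 = -1713.
Since n·P_4 = -633 ≠ -903, P_4 is off the plane and the points are not all coplanar.

No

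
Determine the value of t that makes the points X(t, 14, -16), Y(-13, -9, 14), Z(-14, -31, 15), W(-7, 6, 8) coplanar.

17

Coplanarity ⇔ det[XY; XZ; XW] = 0.
Expanding, this is linear in t: (-117)t + (1989) = 0.
So t = 17.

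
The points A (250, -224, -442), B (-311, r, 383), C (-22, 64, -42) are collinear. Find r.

370

Direction AC = (-272, 288, 400). From the x-coordinate of B, the parameter along the line is τ = (-311 − 250)/(-272) = 33/16.
Then r = (-224) + 33/16·(288) = 370.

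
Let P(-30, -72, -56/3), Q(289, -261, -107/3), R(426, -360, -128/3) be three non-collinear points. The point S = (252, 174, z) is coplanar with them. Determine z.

-122/3

The plane through P, Q, R has equation −360x − 96y − 5688z = 123888.
Substituting S: (-5688)z + (-107424) = 123888, so z = -122/3.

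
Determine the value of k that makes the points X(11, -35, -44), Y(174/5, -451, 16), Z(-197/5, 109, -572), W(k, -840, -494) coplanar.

Normal to plane XYZ: n = (211008, 47712/5, -87696/5); plane equation n·P = 13794144/5.
Requiring n·W = 13794144/5: (211008)k + (3243744/5) = 13794144/5.
So k = 10.

10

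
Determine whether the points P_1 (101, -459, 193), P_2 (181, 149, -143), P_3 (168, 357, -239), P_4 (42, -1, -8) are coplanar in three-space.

No

The four points are coplanar iff the 3×3 determinant with rows P_1P_2, P_1P_3, P_1P_4 is zero.
Rows: (80, 608, -336), (67, 816, -432), (-59, 458, -201).
Expanding along the first row: (80)(33840) − (608)(-38955) + (-336)(78830) = -95040.
Nonzero ⇒ not coplanar.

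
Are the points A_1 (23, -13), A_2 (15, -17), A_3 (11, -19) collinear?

A_1A_2 = (-8, -4), A_1A_3 = (-12, -6).
Twice the signed area of △A_1A_2A_3 is (-8)(-6) − (-4)(-12) = 0.
The triangle is degenerate (zero area), so the points are collinear.

Yes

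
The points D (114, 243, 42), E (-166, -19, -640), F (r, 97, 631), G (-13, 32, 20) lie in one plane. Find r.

139

Normal to plane DEG: n = (-138138, 80454, 25806); plane equation n·P = 4886442.
Requiring n·F = 4886442: (-138138)r + (24087624) = 4886442.
So r = 139.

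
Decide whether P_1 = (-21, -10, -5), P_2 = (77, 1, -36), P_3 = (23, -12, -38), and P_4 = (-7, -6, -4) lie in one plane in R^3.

With P_1 as base: P_1P_2 = (98, 11, -31), P_1P_3 = (44, -2, -33), P_1P_4 = (14, 4, 1).
P_1P_3 × P_1P_4 = (130, -506, 204).
P_1P_2 · (P_1P_3 × P_1P_4) = 850.
Since 850 ≠ 0, the four points are not coplanar.

No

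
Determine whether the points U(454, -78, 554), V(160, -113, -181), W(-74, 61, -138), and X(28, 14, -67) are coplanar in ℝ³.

Yes

With U as base: UV = (-294, -35, -735), UW = (-528, 139, -692), UX = (-426, 92, -621).
UW × UX = (-22655, -33096, 10638).
UV · (UW × UX) = 0.
The scalar triple product vanishes, so the four points are coplanar.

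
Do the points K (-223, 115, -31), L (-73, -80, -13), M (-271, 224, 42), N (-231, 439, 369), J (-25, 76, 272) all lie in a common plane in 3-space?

No

The plane through K, L, M has normal n = KL × KM = (-16197, -11814, 6990) and equation n·P = 2036631.
Checking the remaining points: n·N = 1134471, n·J = 1408341.
Since n·N = 1134471 ≠ 2036631, N is off the plane and the points are not all coplanar.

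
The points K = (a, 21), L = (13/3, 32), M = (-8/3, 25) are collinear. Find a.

-20/3

The three points are collinear iff det[KL; KM] = 0.
This determinant is linear in a: (7)a + (140/3) = 0, so a = -20/3.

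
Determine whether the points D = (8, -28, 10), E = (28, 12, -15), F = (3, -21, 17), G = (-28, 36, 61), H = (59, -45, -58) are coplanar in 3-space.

No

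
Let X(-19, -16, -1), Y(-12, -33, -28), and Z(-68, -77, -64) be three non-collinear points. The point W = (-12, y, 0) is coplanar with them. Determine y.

-13

A normal to the plane is n = XY × XZ = (-576, 1764, -1260).
W lies in the plane iff n · XW = 0.
This gives (1764)y + (22932) = 0, so y = -13.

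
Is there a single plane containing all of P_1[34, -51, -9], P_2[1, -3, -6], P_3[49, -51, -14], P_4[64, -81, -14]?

With P_1 as base: P_1P_2 = (-33, 48, 3), P_1P_3 = (15, 0, -5), P_1P_4 = (30, -30, -5).
P_1P_3 × P_1P_4 = (-150, -75, -450).
P_1P_2 · (P_1P_3 × P_1P_4) = 0.
The scalar triple product vanishes, so the four points are coplanar.

Yes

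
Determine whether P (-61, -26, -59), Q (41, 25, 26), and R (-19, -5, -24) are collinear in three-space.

Yes

PQ = (102, 51, 85), PR = (42, 21, 35).
PQ × PR = (0, 0, 0).
The cross product vanishes, so the three points are collinear.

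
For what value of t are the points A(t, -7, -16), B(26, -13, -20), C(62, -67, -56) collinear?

22

Collinearity requires AB × AC = 0; each component is linear in t.
The y-component gives (-36)t + (792) = 0, so t = 22.
The remaining components then also vanish.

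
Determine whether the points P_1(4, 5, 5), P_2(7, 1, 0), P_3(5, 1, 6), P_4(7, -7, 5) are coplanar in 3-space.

No

A normal to the plane through P_1, P_2, P_3 is n = P_1P_2 × P_1P_3 = (-24, -8, -8).
The plane has equation n·P = -176. For P_4: n·P_4 = -152.
-152 ≠ -176, so P_4 is off the plane.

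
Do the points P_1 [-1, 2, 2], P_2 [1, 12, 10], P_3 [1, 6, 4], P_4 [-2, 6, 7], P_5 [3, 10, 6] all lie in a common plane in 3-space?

Yes

The plane through P_1, P_2, P_3 has normal n = P_1P_2 × P_1P_3 = (-12, 12, -12) and equation n·P = 12.
Checking the remaining points: n·P_4 = 12, n·P_5 = 12.
All equal 12, so all 5 points lie in one plane.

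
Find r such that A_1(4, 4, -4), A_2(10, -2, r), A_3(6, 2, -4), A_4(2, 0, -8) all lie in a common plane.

-4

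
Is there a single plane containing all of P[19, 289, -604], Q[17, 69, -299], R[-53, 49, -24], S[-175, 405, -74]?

A normal to the plane through P, Q, R is n = PQ × PR = (-54400, -20800, -15360).
The plane has equation n·X = 2232640. For S: n·S = 2232640.
Equal, so S lies in the plane and all four are coplanar.

Yes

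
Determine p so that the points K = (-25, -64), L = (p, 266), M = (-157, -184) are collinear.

338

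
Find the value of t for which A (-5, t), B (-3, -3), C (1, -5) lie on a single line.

Collinearity: (A − B) must be parallel to (C − B) = (4, -2).
Cross-multiplying the components: (t − (-3))·(4) = (-2)·(-2).
Solving gives t = -2.

-2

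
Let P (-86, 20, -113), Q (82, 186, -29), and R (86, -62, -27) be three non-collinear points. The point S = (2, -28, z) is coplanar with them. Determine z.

A normal to the plane is n = PQ × PR = (21164, 0, -42328).
S lies in the plane iff n · PS = 0.
This gives (-42328)z + (-2920632) = 0, so z = -69.

-69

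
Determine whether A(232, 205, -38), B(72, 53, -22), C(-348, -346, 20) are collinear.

Yes

AB = (-160, -152, 16), AC = (-580, -551, 58).
Each component of AC is 29/8 times the corresponding component of AB, so AC = 29/8·AB and the points are collinear.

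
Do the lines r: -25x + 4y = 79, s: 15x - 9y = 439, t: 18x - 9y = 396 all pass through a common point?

Intersecting r and s: solving the 2×2 system gives (x, y) = (-2467/165, -2432/33).
Substitute into t: (18)(-2467/165) + (-9)(-2432/33) = 21678/55.
But t requires 396 ≠ 21678/55, so the three lines have no common point.

No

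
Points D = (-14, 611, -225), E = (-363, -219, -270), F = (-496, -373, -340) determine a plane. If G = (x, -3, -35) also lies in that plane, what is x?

-25

A normal to the plane is n = DE × DF = (51170, -18445, -56644).
G lies in the plane iff n · DG = 0.
This gives (51170)x + (1279250) = 0, so x = -25.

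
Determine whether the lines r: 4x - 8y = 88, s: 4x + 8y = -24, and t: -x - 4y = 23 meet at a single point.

No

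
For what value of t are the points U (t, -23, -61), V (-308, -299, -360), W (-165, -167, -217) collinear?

-9

Collinearity requires UV × UW = 0; each component is linear in t.
The y-component gives (143)t + (1287) = 0, so t = -9.
The remaining components then also vanish.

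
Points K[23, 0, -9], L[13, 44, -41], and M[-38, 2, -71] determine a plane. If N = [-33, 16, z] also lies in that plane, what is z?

-73

Coplanarity requires KL · (KM × KN) = 0.
KL = (-10, 44, -32), KM = (-61, 2, -62); the triple product is linear in z with coefficient 2664 and constant term 194472.
Setting it to zero: z = -73.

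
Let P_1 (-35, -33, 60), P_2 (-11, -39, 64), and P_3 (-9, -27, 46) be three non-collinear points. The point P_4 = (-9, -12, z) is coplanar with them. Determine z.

Coplanarity requires P_1P_2 · (P_1P_3 × P_1P_4) = 0.
P_1P_2 = (24, -6, 4), P_1P_3 = (26, 6, -14); the triple product is linear in z with coefficient 300 and constant term -7200.
Setting it to zero: z = 24.

24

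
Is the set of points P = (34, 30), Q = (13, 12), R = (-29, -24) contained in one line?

PQ = (-21, -18), PR = (-63, -54).
det[PQ; PR] = (-21)(-54) − (-18)(-63) = 0.
The determinant is zero, so the points are collinear.

Yes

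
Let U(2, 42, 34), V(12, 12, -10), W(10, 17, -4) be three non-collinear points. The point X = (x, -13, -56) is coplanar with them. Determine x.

A normal to the plane is n = UV × UW = (40, 28, -10).
X lies in the plane iff n · UX = 0.
This gives (40)x + (-720) = 0, so x = 18.

18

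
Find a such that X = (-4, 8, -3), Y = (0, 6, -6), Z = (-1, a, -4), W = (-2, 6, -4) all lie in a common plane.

Normal to plane XYW: n = (-4, -2, -4); plane equation n·P = 12.
Requiring n·Z = 12: (-2)a + (20) = 12.
So a = 4.

4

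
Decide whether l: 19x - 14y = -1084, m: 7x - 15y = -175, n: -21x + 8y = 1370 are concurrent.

Intersecting l and m: solving the 2×2 system gives (x, y) = (-13810/187, -4263/187).
Substitute into n: (-21)(-13810/187) + (8)(-4263/187) = 255906/187.
But n requires 1370 ≠ 255906/187, so the three lines have no common point.

No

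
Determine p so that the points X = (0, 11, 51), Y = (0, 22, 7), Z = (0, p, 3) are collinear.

23

Collinearity requires XY × XZ = 0; each component is linear in p.
The x-component gives (44)p + (-1012) = 0, so p = 23.
The remaining components then also vanish.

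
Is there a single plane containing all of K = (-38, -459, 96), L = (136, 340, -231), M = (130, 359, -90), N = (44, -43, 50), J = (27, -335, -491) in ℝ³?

The plane through K, L, M has normal n = KL × KM = (118872, -22572, 8100) and equation n·P = 6621012.
Checking the remaining points: n·N = 6605964, n·J = 6794064.
Since n·N = 6605964 ≠ 6621012, N is off the plane and the points are not all coplanar.

No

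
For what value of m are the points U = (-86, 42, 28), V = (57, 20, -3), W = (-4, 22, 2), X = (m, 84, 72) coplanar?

The points are coplanar iff UV · (UW × UX) = 0.
Expanding, this is linear in m: (-48)m + (-1200) = 0.
So m = -25.

-25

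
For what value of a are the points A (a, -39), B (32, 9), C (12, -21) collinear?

The three points are collinear iff det[AB; AC] = 0.
This determinant is linear in a: (30)a + (0) = 0, so a = 0.

0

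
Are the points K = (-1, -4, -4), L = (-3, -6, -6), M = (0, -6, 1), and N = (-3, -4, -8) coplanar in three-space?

A normal to the plane through K, L, M is n = KL × KM = (-14, 8, 6).
The plane has equation n·P = -42. For N: n·N = -38.
-38 ≠ -42, so N is off the plane.

No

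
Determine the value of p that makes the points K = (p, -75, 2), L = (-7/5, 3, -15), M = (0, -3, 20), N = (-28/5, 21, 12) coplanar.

The points are coplanar iff KL · (KM × KN) = 0.
Expanding, this is linear in p: (792)p + (-66528/5) = 0.
So p = 84/5.

84/5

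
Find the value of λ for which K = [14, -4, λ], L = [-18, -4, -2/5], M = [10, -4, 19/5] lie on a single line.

Collinearity requires KL × KM = 0; each component is linear in λ.
The y-component gives (-28)λ + (616/5) = 0, so λ = 22/5.
The remaining components then also vanish.

22/5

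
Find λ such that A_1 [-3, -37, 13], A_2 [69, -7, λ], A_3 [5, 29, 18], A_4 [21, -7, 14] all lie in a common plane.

11

Normal to plane A_1A_3A_4: n = (-84, 112, -1344); plane equation n·P = -21364.
Requiring n·A_2 = -21364: (-1344)λ + (-6580) = -21364.
So λ = 11.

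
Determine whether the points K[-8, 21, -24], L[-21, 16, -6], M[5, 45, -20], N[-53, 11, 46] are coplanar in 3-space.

With K as base: KL = (-13, -5, 18), KM = (13, 24, 4), KN = (-45, -10, 70).
KM × KN = (1720, -1090, 950).
KL · (KM × KN) = 190.
Since 190 ≠ 0, the four points are not coplanar.

No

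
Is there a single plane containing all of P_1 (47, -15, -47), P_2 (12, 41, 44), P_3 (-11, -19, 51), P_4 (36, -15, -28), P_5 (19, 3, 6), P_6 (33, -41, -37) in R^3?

No

The plane through P_1, P_2, P_3 has normal n = P_1P_2 × P_1P_3 = (5852, -1848, 3388) and equation n·P = 143528.
Checking the remaining points: n·P_4 = 143528, n·P_5 = 125972, n·P_6 = 143528.
Since n·P_5 = 125972 ≠ 143528, P_5 is off the plane and the points are not all coplanar.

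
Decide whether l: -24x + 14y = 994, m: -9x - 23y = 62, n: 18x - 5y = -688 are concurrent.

No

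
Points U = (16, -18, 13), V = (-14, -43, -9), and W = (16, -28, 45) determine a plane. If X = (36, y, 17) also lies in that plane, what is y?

A normal to the plane is n = UV × UW = (-1020, 960, 300).
X lies in the plane iff n · UX = 0.
This gives (960)y + (-1920) = 0, so y = 2.

2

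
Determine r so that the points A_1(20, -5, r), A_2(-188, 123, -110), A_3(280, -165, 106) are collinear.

-14

Direction A_2A_3 = (468, -288, 216). From the x-coordinate of A_1, the parameter along the line is τ = (20 − (-188))/468 = 4/9.
Then r = (-110) + 4/9·(216) = -14.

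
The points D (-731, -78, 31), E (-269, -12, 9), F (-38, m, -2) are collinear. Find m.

21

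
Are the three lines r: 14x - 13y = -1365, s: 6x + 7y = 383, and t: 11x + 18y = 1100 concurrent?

Intersecting r and s: solving the 2×2 system gives (x, y) = (-26, 77).
Substitute into t: (11)(-26) + (18)(77) = 1100.
This equals 1100, so (-26, 77) lies on all three lines and they are concurrent.

Yes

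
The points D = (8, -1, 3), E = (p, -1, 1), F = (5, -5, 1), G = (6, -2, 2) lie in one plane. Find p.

3

The points are coplanar iff DE · (DF × DG) = 0.
Expanding, this is linear in p: (2)p + (-6) = 0.
So p = 3.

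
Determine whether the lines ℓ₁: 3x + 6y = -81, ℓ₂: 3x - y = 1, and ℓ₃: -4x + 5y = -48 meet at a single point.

No

The three lines meet at one point iff the augmented coefficient matrix [aᵢ bᵢ cᵢ] has rank < 3, i.e. its determinant vanishes.
Here the determinant is 78.
Nonzero, so no common point exists.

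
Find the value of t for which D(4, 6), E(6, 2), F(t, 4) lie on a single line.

5

Collinearity: (F − D) must be parallel to (E − D) = (2, -4).
Cross-multiplying the components: (t − 4)·(-4) = (-2)·(2).
Solving gives t = 5.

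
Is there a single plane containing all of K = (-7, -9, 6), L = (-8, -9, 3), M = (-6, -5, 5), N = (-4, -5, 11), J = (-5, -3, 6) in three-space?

Yes

The plane through K, L, M has normal n = KL × KM = (12, -4, -4) and equation n·P = -72.
Checking the remaining points: n·N = -72, n·J = -72.
All equal -72, so all 5 points lie in one plane.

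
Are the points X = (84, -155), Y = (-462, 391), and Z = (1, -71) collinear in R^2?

No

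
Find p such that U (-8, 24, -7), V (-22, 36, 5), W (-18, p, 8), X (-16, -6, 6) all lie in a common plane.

-6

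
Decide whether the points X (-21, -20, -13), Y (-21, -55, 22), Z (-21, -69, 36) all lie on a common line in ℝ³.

XY = (0, -35, 35), XZ = (0, -49, 49).
Each component of XZ is 7/5 times the corresponding component of XY, so XZ = 7/5·XY and the points are collinear.

Yes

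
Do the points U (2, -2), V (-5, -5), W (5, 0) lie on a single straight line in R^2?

No

UV = (-7, -3), UW = (3, 2).
If collinear, UW would be a scalar multiple of UV. But (-7)·(2) ≠ (-3)·(3) (difference -5), so they are not parallel; the points are not collinear.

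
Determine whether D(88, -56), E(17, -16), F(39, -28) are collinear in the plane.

No

DE = (-71, 40), DF = (-49, 28).
det[DE; DF] = (-71)(28) − (40)(-49) = -28.
The determinant is nonzero, so they are not collinear.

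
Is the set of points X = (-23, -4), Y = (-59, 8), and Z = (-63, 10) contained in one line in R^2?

XY = (-36, 12), XZ = (-40, 14).
Twice the signed area of △XYZ is (-36)(14) − (12)(-40) = -24.
The area is nonzero, so the three points are not collinear.

No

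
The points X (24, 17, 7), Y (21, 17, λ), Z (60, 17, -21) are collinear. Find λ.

28/3

Direction XZ = (36, 0, -28). From the x-coordinate of Y, the parameter along the line is τ = (21 − 24)/36 = -1/12.
Then λ = 7 + (-1/12)·(-28) = 28/3.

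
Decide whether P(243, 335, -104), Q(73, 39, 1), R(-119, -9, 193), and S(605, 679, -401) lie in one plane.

Yes

A normal to the plane through P, Q, R is n = PQ × PR = (-51792, 12480, -48672).
The plane has equation n·X = -3342768. For S: n·S = -3342768.
Equal, so S lies in the plane and all four are coplanar.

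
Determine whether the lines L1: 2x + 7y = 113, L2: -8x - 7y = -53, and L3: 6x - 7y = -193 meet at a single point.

The three lines meet at one point iff the augmented coefficient matrix [aᵢ bᵢ cᵢ] has rank < 3, i.e. its determinant vanishes.
Here the determinant is 0.
It vanishes, so the lines are concurrent at (-10, 19).

Yes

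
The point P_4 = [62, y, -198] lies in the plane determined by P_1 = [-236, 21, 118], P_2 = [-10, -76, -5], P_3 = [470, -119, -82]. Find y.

The plane through P_1, P_2, P_3 has equation 2180x − 41638y + 36842z = 2958478.
Substituting P_4: (-41638)y + (-7159556) = 2958478, so y = -243.

-243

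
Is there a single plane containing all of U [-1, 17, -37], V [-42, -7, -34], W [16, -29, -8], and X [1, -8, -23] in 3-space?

Yes

With U as base: UV = (-41, -24, 3), UW = (17, -46, 29), UX = (2, -25, 14).
UW × UX = (81, -180, -333).
UV · (UW × UX) = 0.
The scalar triple product vanishes, so the four points are coplanar.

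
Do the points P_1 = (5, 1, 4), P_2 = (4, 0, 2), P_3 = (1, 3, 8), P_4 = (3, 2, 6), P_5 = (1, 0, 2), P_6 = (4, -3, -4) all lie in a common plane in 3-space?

Yes

The plane through P_1, P_2, P_3 has normal n = P_1P_2 × P_1P_3 = (0, 12, -6) and equation n·P = -12.
Checking the remaining points: n·P_4 = -12, n·P_5 = -12, n·P_6 = -12.
All equal -12, so all 6 points lie in one plane.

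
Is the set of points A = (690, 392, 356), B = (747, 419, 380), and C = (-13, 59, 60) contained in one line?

AB = (57, 27, 24), AC = (-703, -333, -296).
AB × AC = (0, 0, 0).
The cross product vanishes, so the three points are collinear.

Yes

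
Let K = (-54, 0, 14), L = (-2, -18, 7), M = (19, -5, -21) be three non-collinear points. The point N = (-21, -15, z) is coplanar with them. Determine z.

14

Coplanarity requires KL · (KM × KN) = 0.
KL = (52, -18, -7), KM = (73, -5, -35); the triple product is linear in z with coefficient 1054 and constant term -14756.
Setting it to zero: z = 14.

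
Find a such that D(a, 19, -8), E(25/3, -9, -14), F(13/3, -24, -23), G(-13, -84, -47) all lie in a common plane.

Coplanarity ⇔ det[DE; DF; DG] = 0.
Expanding, this is linear in a: (180)a + (-3060) = 0.
So a = 17.

17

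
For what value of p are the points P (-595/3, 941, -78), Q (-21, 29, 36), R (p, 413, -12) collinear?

Direction PQ = (532/3, -912, 114). From the y-coordinate of R, the parameter along the line is τ = (413 − 941)/(-912) = 11/19.
Then p = (-595/3) + 11/19·(532/3) = -287/3.

-287/3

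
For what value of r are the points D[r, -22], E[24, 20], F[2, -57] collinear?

The three points are collinear iff det[DE; DF] = 0.
This determinant is linear in r: (77)r + (-924) = 0, so r = 12.

12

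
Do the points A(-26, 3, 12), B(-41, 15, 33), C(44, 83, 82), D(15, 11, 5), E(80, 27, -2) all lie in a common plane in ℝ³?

The plane through A, B, C has normal n = AB × AC = (-840, 2520, -2040) and equation n·P = 4920.
Checking the remaining points: n·D = 4920, n·E = 4920.
All equal 4920, so all 5 points lie in one plane.

Yes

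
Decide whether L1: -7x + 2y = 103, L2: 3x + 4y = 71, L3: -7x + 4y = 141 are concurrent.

Intersecting L1 and L2: solving the 2×2 system gives (x, y) = (-135/17, 403/17).
Substitute into L3: (-7)(-135/17) + (4)(403/17) = 2557/17.
But L3 requires 141 ≠ 2557/17, so the three lines have no common point.

No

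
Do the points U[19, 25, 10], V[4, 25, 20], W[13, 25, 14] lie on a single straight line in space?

UV = (-15, 0, 10), UW = (-6, 0, 4).
UV × UW = (0, 0, 0).
The cross product vanishes, so the three points are collinear.

Yes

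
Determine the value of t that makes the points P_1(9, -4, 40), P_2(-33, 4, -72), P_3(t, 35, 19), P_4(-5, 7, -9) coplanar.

23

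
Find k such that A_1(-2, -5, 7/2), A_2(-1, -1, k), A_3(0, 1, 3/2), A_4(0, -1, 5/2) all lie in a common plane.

2

Coplanarity ⇔ det[A_1A_2; A_1A_3; A_1A_4] = 0.
Expanding, this is linear in k: (-4)k + (8) = 0.
So k = 2.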